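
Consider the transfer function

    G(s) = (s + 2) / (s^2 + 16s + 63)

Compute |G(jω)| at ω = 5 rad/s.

Substitute s = j5: numerator = 2 + j5, denominator = 38 + j80.
|G(j5)| = |2 + j5| / |38 + j80| = 5.3852 / 88.566 ≈ 0.06080.

|G(j5)| ≈ 0.06080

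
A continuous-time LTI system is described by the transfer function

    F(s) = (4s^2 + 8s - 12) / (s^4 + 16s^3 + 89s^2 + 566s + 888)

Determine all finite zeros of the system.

Set the numerator to zero: 4s^2 + 8s - 12 = 0, i.e. 4·(s^2 + 2s - 3) = 0.
Factoring: (s - 1)(s + 3) = 0.

s = 1, -3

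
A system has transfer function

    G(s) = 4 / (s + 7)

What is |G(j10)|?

|G(j10)| ≈ 0.3277

Substitute s = j10: numerator = 4, denominator = 7 + j10.
|G(j10)| = |4| / |7 + j10| = 4 / 12.207 ≈ 0.3277.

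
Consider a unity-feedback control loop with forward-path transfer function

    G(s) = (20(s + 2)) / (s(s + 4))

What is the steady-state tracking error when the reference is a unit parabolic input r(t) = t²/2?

G(s) has one pole at the origin.
This is a Type 1 system; Ka = lim_{s→0} s^2·G(s) = 0, so the steady-state error for a parabola input is infinite.

e_ss = ∞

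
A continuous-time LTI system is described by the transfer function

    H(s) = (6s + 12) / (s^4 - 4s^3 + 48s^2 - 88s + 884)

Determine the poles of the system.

s = 3 ± 5j, -1 ± 5j

The poles are the roots of the denominator s^4 - 4s^3 + 48s^2 - 88s + 884 = 0.
No real roots exist; factor into two real quadratics: (s^2 - 6s + 34)(s^2 + 2s + 26) = 0.
Each quadratic gives a conjugate pair via the quadratic formula.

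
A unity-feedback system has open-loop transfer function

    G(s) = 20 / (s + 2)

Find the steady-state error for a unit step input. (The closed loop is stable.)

G(s) has no poles at the origin.
This is a Type 0 system. Kp = lim_{s→0} G(s) = 20/2 = 10.
e_ss = 1/(1 + Kp) = 1/(1 + 10) = 1/11 ≈ 0.09091.

e_ss = 0.09091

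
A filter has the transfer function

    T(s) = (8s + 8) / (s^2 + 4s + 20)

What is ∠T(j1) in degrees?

∠T(j1) ≈ 33.11°

At s = j1: numerator = 8 + j8, denominator = 19 + j4.
∠T = ∠num − ∠den = 45° − (11.889°) = 33.11°.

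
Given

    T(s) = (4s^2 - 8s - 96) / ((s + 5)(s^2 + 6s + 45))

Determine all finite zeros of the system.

s = -4, 6

Set the numerator to zero: 4s^2 - 8s - 96 = 0, i.e. 4·(s^2 - 2s - 24) = 0.
Factoring: (s + 4)(s - 6) = 0.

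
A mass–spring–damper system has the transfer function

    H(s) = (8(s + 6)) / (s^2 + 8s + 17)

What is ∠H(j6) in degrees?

At s = j6: numerator = 48 + j48, denominator = -19 + j48.
∠H = ∠num − ∠den = 45° − (111.60°) = -66.60°.

∠H(j6) ≈ -66.60°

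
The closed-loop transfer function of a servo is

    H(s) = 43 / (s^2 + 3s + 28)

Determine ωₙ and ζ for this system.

Compare the denominator to the standard form s^2 + 2ζωₙs + ωₙ².
ωₙ² = 28, so ωₙ = √28 ≈ 5.292 rad/s.
2ζωₙ = 3, so ζ = 3/(2·√28) ≈ 0.2835.
With ζ = 0.2835 the response is underdamped.

ωₙ ≈ 5.292 rad/s, ζ ≈ 0.2835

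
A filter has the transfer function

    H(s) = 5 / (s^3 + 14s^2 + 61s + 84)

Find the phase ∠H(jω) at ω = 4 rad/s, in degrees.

At s = j4: numerator = 5, denominator = -140 + j180.
∠H = ∠num − ∠den = 0° − (127.87°) = -127.9°.

∠H(j4) ≈ -127.9°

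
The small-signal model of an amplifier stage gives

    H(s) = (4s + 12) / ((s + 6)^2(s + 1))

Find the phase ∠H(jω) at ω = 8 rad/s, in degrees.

∠H(j8) ≈ -119.7°

At s = j8: numerator = 12 + j32, denominator = -796 - j128.
∠H = ∠num − ∠den = 69.444° − (-170.86°) = 240.3°, which wraps to -119.7°.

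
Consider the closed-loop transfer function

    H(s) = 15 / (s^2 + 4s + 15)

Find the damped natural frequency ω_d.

Comparing s^2 + 4s + 15 to s^2 + 2ζωₙs + ωₙ²: ωₙ = √15 ≈ 3.873 rad/s and ζ = 4/(2·√15) ≈ 0.5164.
ζωₙ = 4/2 = 2, so ω_d = ωₙ√(1−ζ²) = √(ωₙ² − (ζωₙ)²) = √(15 − 2²) = √11 ≈ 3.317 rad/s.

ω_d ≈ 3.317 rad/s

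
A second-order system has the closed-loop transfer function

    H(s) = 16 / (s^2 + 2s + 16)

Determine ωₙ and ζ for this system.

Compare the denominator to the standard form s^2 + 2ζωₙs + ωₙ².
ωₙ² = 16, so ωₙ = 4 rad/s.
2ζωₙ = 2, so ζ = 2/(2·4) = 0.25.

ωₙ = 4 rad/s, ζ = 0.25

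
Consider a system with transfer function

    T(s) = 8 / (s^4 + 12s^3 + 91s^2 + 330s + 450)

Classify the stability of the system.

stable

The denominator s^4 + 12s^3 + 91s^2 + 330s + 450 factors as (s^2 + 6s + 10)(s^2 + 6s + 45), giving poles at s = -3 ± j, -3 ± 6j.
Since all poles lie strictly in the left half-plane, the system is stable.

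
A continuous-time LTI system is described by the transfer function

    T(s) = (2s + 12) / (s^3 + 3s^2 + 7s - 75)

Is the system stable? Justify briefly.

unstable

The denominator s^3 + 3s^2 + 7s - 75 factors as (s^2 + 6s + 25)(s - 3), giving poles at s = -3 + 4j, -3 - 4j, 3.
Since the pole(s) at s = 3 lie in the right half-plane, the system is unstable.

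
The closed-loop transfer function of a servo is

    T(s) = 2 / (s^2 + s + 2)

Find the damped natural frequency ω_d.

ω_d ≈ 1.323 rad/s

Comparing s^2 + s + 2 to s^2 + 2ζωₙs + ωₙ²: ωₙ = √2 ≈ 1.414 rad/s and ζ = 1/(2·√2) ≈ 0.3536.
ζωₙ = 1/2 = 0.5, so ω_d = ωₙ√(1−ζ²) = √(ωₙ² − (ζωₙ)²) = √(2 − 0.5²) = √1.75 ≈ 1.323 rad/s.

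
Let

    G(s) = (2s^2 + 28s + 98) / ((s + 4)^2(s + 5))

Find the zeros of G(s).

s = -7, -7

Set the numerator to zero: 2s^2 + 28s + 98 = 0, i.e. 2·(s^2 + 14s + 49) = 0.
Factoring: (s + 7)^2 = 0.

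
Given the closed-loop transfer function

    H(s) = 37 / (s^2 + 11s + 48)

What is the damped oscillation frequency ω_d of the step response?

ω_d ≈ 4.213 rad/s

Comparing s^2 + 11s + 48 to s^2 + 2ζωₙs + ωₙ²: ωₙ = √48 ≈ 6.928 rad/s and ζ = 11/(2·√48) ≈ 0.7939.
ζωₙ = 11/2 = 5.5, so ω_d = ωₙ√(1−ζ²) = √(ωₙ² − (ζωₙ)²) = √(48 − 5.5²) = √17.75 ≈ 4.213 rad/s.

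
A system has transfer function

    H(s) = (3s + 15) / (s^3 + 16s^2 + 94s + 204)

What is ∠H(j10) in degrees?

At s = j10: numerator = 15 + j30, denominator = -1396 - j60.
∠H = ∠num − ∠den = 63.435° − (-177.54°) = 241.0°, which wraps to -119.0°.

∠H(j10) ≈ -119.0°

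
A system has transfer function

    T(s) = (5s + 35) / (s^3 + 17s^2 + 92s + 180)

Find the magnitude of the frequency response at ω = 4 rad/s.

Substitute s = j4: numerator = 35 + j20, denominator = -92 + j304.
|T(j4)| = |35 + j20| / |-92 + j304| = 40.311 / 317.62 ≈ 0.1269.

|T(j4)| ≈ 0.1269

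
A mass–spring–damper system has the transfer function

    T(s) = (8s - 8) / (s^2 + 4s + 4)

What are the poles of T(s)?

s = -2, -2

The poles are the roots of the denominator s^2 + 4s + 4 = 0.
Factoring: (s + 2)^2 = 0, so s = -2 and s = -2.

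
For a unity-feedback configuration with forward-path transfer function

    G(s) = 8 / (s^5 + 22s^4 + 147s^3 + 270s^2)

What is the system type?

Factor s from the denominator: s^5 + 22s^4 + 147s^3 + 270s^2 = s^2·(s^3 + 22s^2 + 147s + 270).
There are 2 poles at the origin, so the system is Type 2.

Type 2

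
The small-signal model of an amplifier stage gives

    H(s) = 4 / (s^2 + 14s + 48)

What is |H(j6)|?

Substitute s = j6: numerator = 4, denominator = 12 + j84.
|H(j6)| = |4| / |12 + j84| = 4 / 84.853 ≈ 0.04714.

|H(j6)| ≈ 0.04714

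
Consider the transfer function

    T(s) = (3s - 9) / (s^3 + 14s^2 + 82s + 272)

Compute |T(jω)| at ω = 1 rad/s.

Substitute s = j1: numerator = -9 + j3, denominator = 258 + j81.
|T(j1)| = |-9 + j3| / |258 + j81| = 9.4868 / 270.42 ≈ 0.03508.

|T(j1)| ≈ 0.03508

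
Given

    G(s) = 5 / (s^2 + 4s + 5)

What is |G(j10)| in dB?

|G(j10)|_dB ≈ -26.3 dB

Substitute s = j10: numerator = 5, denominator = -95 + j40.
|G(j10)| = |5| / |-95 + j40| = 5 / 103.08 ≈ 0.04851.
In decibels: 20·log₁₀(0.04851) ≈ -26.3 dB.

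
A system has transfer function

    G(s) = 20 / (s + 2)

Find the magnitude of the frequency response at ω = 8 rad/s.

Substitute s = j8: numerator = 20, denominator = 2 + j8.
|G(j8)| = |20| / |2 + j8| = 20 / 8.2462 ≈ 2.425.

|G(j8)| ≈ 2.425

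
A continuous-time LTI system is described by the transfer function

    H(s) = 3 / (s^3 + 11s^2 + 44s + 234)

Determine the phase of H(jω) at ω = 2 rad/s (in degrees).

At s = j2: numerator = 3, denominator = 190 + j80.
∠H = ∠num − ∠den = 0° − (22.834°) = -22.83°.

∠H(j2) ≈ -22.83°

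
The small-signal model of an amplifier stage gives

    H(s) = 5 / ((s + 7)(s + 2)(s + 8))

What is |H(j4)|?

|H(j4)| ≈ 0.01550

Substitute s = j4: numerator = 5, denominator = -160 + j280.
|H(j4)| = |5| / |-160 + j280| = 5 / 322.49 ≈ 0.01550.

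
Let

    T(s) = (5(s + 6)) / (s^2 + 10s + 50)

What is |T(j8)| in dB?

|T(j8)|_dB ≈ -4.21 dB

Substitute s = j8: numerator = 30 + j40, denominator = -14 + j80.
|T(j8)| = |30 + j40| / |-14 + j80| = 50 / 81.216 ≈ 0.6156.
In decibels: 20·log₁₀(0.6156) ≈ -4.21 dB.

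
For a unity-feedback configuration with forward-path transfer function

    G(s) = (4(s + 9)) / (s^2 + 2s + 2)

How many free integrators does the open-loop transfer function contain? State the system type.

The denominator has no factor of s at the origin — no free integrator — so this is a Type 0 system.

Type 0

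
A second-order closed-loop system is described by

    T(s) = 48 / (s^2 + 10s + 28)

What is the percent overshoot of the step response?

Comparing s^2 + 10s + 28 to s^2 + 2ζωₙs + ωₙ²: ωₙ = √28 ≈ 5.292 rad/s and ζ = 10/(2·√28) ≈ 0.9449.
%OS = 100·exp(−πζ/√(1−ζ²)) = 100·exp(−π·0.9449/√(1−0.9449²)) ≈ 0.0115%.

%OS ≈ 0.0115%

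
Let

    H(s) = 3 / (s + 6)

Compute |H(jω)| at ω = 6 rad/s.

|H(j6)| ≈ 0.3536

Substitute s = j6: numerator = 3, denominator = 6 + j6.
|H(j6)| = |3| / |6 + j6| = 3 / 8.4853 ≈ 0.3536.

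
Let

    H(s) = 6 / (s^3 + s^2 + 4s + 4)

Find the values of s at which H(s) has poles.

s = 2j, -2j, -1

The poles are the roots of the denominator s^3 + s^2 + 4s + 4 = 0.
Trying s = -1: the polynomial evaluates to 0, so (s + 1) is a factor.
Dividing out leaves s^2 + 4 = 0.
The quadratic formula then gives s = 0 ± 2j.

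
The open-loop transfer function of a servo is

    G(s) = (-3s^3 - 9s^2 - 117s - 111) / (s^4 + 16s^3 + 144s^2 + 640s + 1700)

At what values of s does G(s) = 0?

s = -1 ± 6j, -1

Set the numerator to zero: -3s^3 - 9s^2 - 117s - 111 = 0, i.e. -3·(s^3 + 3s^2 + 39s + 37) = 0.
Factoring: (s^2 + 2s + 37)(s + 1) = 0.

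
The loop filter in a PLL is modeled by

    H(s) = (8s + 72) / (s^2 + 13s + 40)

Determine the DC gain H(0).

Set s = 0: H(0) = (72) / (40) = 9/5.

H(0) = 9/5 ≈ 1.800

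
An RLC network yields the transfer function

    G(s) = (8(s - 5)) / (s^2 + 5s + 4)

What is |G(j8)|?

Substitute s = j8: numerator = -40 + j64, denominator = -60 + j40.
|G(j8)| = |-40 + j64| / |-60 + j40| = 75.472 / 72.111 ≈ 1.047.

|G(j8)| ≈ 1.047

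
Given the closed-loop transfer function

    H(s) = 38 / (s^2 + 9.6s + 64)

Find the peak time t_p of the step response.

t_p ≈ 0.4909 s

Comparing s^2 + 9.6s + 64 to s^2 + 2ζωₙs + ωₙ²: ωₙ = 8 rad/s and ζ = 9.6/(2·8) = 0.6.
ζωₙ = 9.6/2 = 4.8, so ω_d = ωₙ√(1−ζ²) = √(ωₙ² − (ζωₙ)²) = √(64 − 4.8²) = √40.96 = 6.400 rad/s.
t_p = π/ω_d = π/6.400 ≈ 0.4909 s.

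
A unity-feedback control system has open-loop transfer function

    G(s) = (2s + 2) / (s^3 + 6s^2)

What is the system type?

Factor s from the denominator: s^3 + 6s^2 = s^2·(s + 6).
There are 2 poles at the origin, so the system is Type 2.

Type 2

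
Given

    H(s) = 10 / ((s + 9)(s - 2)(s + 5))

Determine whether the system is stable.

The poles can be read from the denominator factors: s = -9, 2, -5.
Since the pole(s) at s = 2 lie in the right half-plane, the system is unstable.

unstable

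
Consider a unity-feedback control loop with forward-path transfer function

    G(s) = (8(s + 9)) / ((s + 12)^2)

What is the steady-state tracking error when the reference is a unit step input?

G(s) has no poles at the origin.
This is a Type 0 system. Kp = lim_{s→0} G(s) = 72/144 = 1/2.
e_ss = 1/(1 + Kp) = 1/(1 + 1/2) = 2/3 ≈ 0.6667.

e_ss = 0.6667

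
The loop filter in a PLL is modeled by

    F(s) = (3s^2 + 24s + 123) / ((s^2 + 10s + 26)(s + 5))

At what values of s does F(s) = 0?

s = -4 + 5j, -4 - 5j

Set the numerator to zero: 3s^2 + 24s + 123 = 0, i.e. 3·(s^2 + 8s + 41) = 0.
Factoring: (s^2 + 8s + 41) = 0.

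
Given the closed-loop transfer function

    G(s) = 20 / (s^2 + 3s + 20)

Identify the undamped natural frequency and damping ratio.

ωₙ ≈ 4.472 rad/s, ζ ≈ 0.3354

Compare the denominator to the standard form s^2 + 2ζωₙs + ωₙ².
ωₙ² = 20, so ωₙ = √20 ≈ 4.472 rad/s.
2ζωₙ = 3, so ζ = 3/(2·√20) ≈ 0.3354.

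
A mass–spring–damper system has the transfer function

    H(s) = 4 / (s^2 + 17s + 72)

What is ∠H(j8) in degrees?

∠H(j8) ≈ -86.63°

At s = j8: numerator = 4, denominator = 8 + j136.
∠H = ∠num − ∠den = 0° − (86.634°) = -86.63°.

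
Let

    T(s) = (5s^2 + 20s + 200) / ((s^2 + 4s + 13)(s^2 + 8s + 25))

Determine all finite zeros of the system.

s = -2 + 6j, -2 - 6j

Set the numerator to zero: 5s^2 + 20s + 200 = 0, i.e. 5·(s^2 + 4s + 40) = 0.
Factoring: (s^2 + 4s + 40) = 0.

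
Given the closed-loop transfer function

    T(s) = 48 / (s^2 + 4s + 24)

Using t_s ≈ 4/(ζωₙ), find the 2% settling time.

t_s ≈ 2 s

Comparing s^2 + 4s + 24 to s^2 + 2ζωₙs + ωₙ²: ωₙ = √24 ≈ 4.899 rad/s and ζ = 4/(2·√24) ≈ 0.4082.
ζωₙ = 4/2 = 2, so t_s ≈ 4/(ζωₙ) = 4/2 = 2 s.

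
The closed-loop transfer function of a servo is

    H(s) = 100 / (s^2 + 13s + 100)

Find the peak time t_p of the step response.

Comparing s^2 + 13s + 100 to s^2 + 2ζωₙs + ωₙ²: ωₙ = 10 rad/s and ζ = 13/(2·10) = 0.65.
ζωₙ = 13/2 = 6.5, so ω_d = ωₙ√(1−ζ²) = √(ωₙ² − (ζωₙ)²) = √(100 − 6.5²) = √57.75 ≈ 7.599 rad/s.
t_p = π/ω_d = π/7.599 ≈ 0.4134 s.

t_p ≈ 0.4134 s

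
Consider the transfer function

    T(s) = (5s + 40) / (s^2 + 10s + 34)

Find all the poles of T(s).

The poles are the roots of the denominator s^2 + 10s + 34 = 0.
Using the quadratic formula: s = (-10 ± √(-36))/2 = -5 ± 3j.

s = -5 + 3j, -5 - 3j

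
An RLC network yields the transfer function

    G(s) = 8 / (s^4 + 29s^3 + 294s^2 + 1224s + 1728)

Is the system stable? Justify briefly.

The denominator s^4 + 29s^3 + 294s^2 + 1224s + 1728 factors as (s + 3)(s + 6)(s + 12)(s + 8), giving poles at s = -3, -6, -12, -8.
Since all poles lie strictly in the left half-plane, the system is stable.

stable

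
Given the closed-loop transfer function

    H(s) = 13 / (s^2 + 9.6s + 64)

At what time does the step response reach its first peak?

Comparing s^2 + 9.6s + 64 to s^2 + 2ζωₙs + ωₙ²: ωₙ = 8 rad/s and ζ = 9.6/(2·8) = 0.6.
ζωₙ = 9.6/2 = 4.8, so ω_d = ωₙ√(1−ζ²) = √(ωₙ² − (ζωₙ)²) = √(64 − 4.8²) = √40.96 = 6.400 rad/s.
t_p = π/ω_d = π/6.400 ≈ 0.4909 s.

t_p ≈ 0.4909 s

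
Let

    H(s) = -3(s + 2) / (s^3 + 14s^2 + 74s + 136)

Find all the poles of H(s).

s = -5 ± 3j, -4

The poles are the roots of the denominator s^3 + 14s^2 + 74s + 136 = 0.
Trying s = -4: the polynomial evaluates to 0, so (s + 4) is a factor.
Dividing out leaves s^2 + 10s + 34 = 0.
The quadratic formula then gives s = -5 ± 3j.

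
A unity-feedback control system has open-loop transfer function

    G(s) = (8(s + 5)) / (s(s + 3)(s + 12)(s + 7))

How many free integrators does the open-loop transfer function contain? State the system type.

The denominator has 1 factor of s at the origin (free integrator), so this is a Type 1 system.

Type 1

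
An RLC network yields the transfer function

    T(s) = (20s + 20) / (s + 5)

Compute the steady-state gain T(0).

T(0) = 4

Set s = 0: T(0) = (20) / (5) = 4.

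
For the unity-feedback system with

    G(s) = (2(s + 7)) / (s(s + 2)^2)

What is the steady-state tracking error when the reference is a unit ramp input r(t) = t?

e_ss = 0.2857

G(s) has one pole at the origin.
This is a Type 1 system. Kv = lim_{s→0} s·G(s) = 14/4 = 7/2.
e_ss = 1/Kv = 1/(7/2) = 2/7 ≈ 0.2857.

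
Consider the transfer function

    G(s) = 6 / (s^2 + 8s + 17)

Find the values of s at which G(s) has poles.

The poles are the roots of the denominator s^2 + 8s + 17 = 0.
Using the quadratic formula: s = (-8 ± √(-4))/2 = -4 ± 1j.

s = -4 + j, -4 - j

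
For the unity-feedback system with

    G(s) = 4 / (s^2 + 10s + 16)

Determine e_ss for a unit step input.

e_ss = 0.8000

G(s) has no poles at the origin.
This is a Type 0 system. Kp = lim_{s→0} G(s) = 4/16 = 1/4.
e_ss = 1/(1 + Kp) = 1/(1 + 1/4) = 4/5 ≈ 0.8000.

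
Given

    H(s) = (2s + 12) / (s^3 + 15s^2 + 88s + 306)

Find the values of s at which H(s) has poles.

s = -3 + 5j, -3 - 5j, -9

The poles are the roots of the denominator s^3 + 15s^2 + 88s + 306 = 0.
Trying s = -9: the polynomial evaluates to 0, so (s + 9) is a factor.
Dividing out leaves s^2 + 6s + 34 = 0.
The quadratic formula then gives s = -3 ± 5j.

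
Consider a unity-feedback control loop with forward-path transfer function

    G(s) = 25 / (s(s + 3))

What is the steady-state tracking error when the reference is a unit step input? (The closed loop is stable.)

G(s) has one pole at the origin.
This is a Type 1 system; for a step input the steady-state error is zero.

e_ss = 0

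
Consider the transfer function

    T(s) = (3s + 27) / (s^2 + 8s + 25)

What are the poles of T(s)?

The poles are the roots of the denominator s^2 + 8s + 25 = 0.
Using the quadratic formula: s = (-8 ± √(-36))/2 = -4 ± 3j.

s = -4 + 3j, -4 - 3j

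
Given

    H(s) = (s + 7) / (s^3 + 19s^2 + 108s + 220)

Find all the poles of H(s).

s = -4 + 2j, -4 - 2j, -11

The poles are the roots of the denominator s^3 + 19s^2 + 108s + 220 = 0.
Trying s = -11: the polynomial evaluates to 0, so (s + 11) is a factor.
Dividing out leaves s^2 + 8s + 20 = 0.
The quadratic formula then gives s = -4 ± 2j.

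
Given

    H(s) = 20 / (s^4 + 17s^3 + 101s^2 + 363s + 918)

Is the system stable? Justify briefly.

The denominator s^4 + 17s^3 + 101s^2 + 363s + 918 factors as (s^2 + 2s + 17)(s + 6)(s + 9), giving poles at s = -1 + 4j, -1 - 4j, -6, -9.
Since all poles lie strictly in the left half-plane, the system is stable.

stable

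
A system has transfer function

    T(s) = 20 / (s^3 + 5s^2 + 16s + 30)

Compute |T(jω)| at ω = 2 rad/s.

Substitute s = j2: numerator = 20, denominator = 10 + j24.
|T(j2)| = |20| / |10 + j24| = 20 / 26 ≈ 0.7692.

|T(j2)| ≈ 0.7692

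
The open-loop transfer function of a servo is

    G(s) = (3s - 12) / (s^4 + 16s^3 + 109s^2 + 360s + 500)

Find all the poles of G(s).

s = -4 ± 2j, -4 ± 3j

The poles are the roots of the denominator s^4 + 16s^3 + 109s^2 + 360s + 500 = 0.
No real roots exist; factor into two real quadratics: (s^2 + 8s + 20)(s^2 + 8s + 25) = 0.
Each quadratic gives a conjugate pair via the quadratic formula.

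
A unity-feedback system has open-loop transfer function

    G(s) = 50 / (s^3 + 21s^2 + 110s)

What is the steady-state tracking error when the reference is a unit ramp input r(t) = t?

G(s) has one pole at the origin.
This is a Type 1 system. Kv = lim_{s→0} s·G(s) = 50/110 = 5/11.
e_ss = 1/Kv = 1/(5/11) = 11/5 ≈ 2.200.

e_ss = 2.200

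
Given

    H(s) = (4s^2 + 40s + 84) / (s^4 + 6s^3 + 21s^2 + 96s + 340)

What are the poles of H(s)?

The poles are the roots of the denominator s^4 + 6s^3 + 21s^2 + 96s + 340 = 0.
No real roots exist; factor into two real quadratics: (s^2 - 2s + 17)(s^2 + 8s + 20) = 0.
Each quadratic gives a conjugate pair via the quadratic formula.

s = 1 ± 4j, -4 ± 2j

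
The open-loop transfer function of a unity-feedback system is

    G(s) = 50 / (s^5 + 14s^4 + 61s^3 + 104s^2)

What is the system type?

Type 2

The denominator has 2 factors of s at the origin (free integrators), so this is a Type 2 system.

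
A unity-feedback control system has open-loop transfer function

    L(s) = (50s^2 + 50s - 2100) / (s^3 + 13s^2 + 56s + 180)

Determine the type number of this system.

The denominator has no factor of s at the origin — no free integrator — so this is a Type 0 system.

Type 0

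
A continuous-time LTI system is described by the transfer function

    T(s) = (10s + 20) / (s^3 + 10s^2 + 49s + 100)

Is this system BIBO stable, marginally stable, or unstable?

The denominator s^3 + 10s^2 + 49s + 100 factors as (s + 4)(s^2 + 6s + 25), giving poles at s = -4, -3 + 4j, -3 - 4j.
Since all poles lie strictly in the left half-plane, the system is stable.

stable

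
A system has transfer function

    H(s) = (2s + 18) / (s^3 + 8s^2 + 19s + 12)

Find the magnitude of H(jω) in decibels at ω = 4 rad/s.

|H(j4)|_dB ≈ -15.4 dB

Substitute s = j4: numerator = 18 + j8, denominator = -116 + j12.
|H(j4)| = |18 + j8| / |-116 + j12| = 19.698 / 116.62 ≈ 0.1689.
In decibels: 20·log₁₀(0.1689) ≈ -15.4 dB.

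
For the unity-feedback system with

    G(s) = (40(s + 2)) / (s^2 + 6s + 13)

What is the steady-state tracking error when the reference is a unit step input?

G(s) has no poles at the origin.
This is a Type 0 system. Kp = lim_{s→0} G(s) = 80/13.
e_ss = 1/(1 + Kp) = 1/(1 + 80/13) = 13/93 ≈ 0.1398.

e_ss = 0.1398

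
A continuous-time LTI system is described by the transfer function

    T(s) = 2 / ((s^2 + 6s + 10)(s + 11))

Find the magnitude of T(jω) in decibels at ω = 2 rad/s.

Substitute s = j2: numerator = 2, denominator = 42 + j144.
|T(j2)| = |2| / |42 + j144| = 2 / 150 ≈ 0.01333.
In decibels: 20·log₁₀(0.01333) ≈ -37.5 dB.

|T(j2)|_dB ≈ -37.5 dB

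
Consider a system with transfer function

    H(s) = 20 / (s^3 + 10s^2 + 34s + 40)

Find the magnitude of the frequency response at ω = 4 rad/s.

|H(j4)| ≈ 0.1429

Substitute s = j4: numerator = 20, denominator = -120 + j72.
|H(j4)| = |20| / |-120 + j72| = 20 / 139.94 ≈ 0.1429.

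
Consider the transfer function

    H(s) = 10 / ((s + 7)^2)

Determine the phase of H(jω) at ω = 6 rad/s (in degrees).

∠H(j6) ≈ -81.20°

At s = j6: numerator = 10, denominator = 13 + j84.
∠H = ∠num − ∠den = 0° − (81.203°) = -81.20°.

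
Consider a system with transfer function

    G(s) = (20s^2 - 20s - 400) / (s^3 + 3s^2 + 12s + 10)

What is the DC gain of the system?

G(0) = -40

Set s = 0: G(0) = (-400) / (10) = -40.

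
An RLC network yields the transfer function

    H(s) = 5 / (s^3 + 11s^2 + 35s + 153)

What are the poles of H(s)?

The poles are the roots of the denominator s^3 + 11s^2 + 35s + 153 = 0.
Trying s = -9: the polynomial evaluates to 0, so (s + 9) is a factor.
Dividing out leaves s^2 + 2s + 17 = 0.
The quadratic formula then gives s = -1 ± 4j.

s = -1 + 4j, -1 - 4j, -9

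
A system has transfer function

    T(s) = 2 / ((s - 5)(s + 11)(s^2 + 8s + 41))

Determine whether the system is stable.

unstable

The poles can be read from the denominator factors: s = 5, -11, -4 + 5j, -4 - 5j.
Since the pole(s) at s = 5 lie in the right half-plane, the system is unstable.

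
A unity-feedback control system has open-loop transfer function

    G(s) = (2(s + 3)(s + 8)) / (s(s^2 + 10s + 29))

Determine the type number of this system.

The denominator has 1 factor of s at the origin (free integrator), so this is a Type 1 system.

Type 1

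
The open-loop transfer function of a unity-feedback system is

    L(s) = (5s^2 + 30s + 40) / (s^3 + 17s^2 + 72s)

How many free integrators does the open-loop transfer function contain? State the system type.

Factor s from the denominator: s^3 + 17s^2 + 72s = s·(s^2 + 17s + 72).
There is 1 pole at the origin, so the system is Type 1.

Type 1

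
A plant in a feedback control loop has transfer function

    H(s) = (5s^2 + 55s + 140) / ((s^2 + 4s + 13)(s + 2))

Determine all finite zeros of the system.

s = -7, -4

Set the numerator to zero: 5s^2 + 55s + 140 = 0, i.e. 5·(s^2 + 11s + 28) = 0.
Factoring: (s + 7)(s + 4) = 0.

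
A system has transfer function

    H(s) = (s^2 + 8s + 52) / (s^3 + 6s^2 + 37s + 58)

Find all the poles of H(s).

The poles are the roots of the denominator s^3 + 6s^2 + 37s + 58 = 0.
Trying s = -2: the polynomial evaluates to 0, so (s + 2) is a factor.
Dividing out leaves s^2 + 4s + 29 = 0.
The quadratic formula then gives s = -2 ± 5j.

s = -2, -2 + 5j, -2 - 5j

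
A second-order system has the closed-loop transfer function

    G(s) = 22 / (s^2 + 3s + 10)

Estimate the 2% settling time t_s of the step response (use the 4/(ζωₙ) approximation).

Comparing s^2 + 3s + 10 to s^2 + 2ζωₙs + ωₙ²: ωₙ = √10 ≈ 3.162 rad/s and ζ = 3/(2·√10) ≈ 0.4743.
ζωₙ = 3/2 = 1.5, so t_s ≈ 4/(ζωₙ) = 4/1.5 ≈ 2.667 s.

t_s ≈ 2.667 s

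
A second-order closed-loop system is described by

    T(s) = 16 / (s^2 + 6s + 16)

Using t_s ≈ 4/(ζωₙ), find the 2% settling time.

Comparing s^2 + 6s + 16 to s^2 + 2ζωₙs + ωₙ²: ωₙ = 4 rad/s and ζ = 6/(2·4) = 0.75.
ζωₙ = 6/2 = 3, so t_s ≈ 4/(ζωₙ) = 4/3 ≈ 1.333 s.

t_s ≈ 1.333 s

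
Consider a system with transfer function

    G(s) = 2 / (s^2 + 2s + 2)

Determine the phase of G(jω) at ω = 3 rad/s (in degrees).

∠G(j3) ≈ -139.4°

At s = j3: numerator = 2, denominator = -7 + j6.
∠G = ∠num − ∠den = 0° − (139.40°) = -139.4°.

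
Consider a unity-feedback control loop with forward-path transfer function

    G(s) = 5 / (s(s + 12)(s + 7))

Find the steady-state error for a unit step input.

G(s) has one pole at the origin.
This is a Type 1 system; for a step input the steady-state error is zero.

e_ss = 0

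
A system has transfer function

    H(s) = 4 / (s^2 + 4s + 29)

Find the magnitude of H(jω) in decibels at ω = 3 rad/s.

Substitute s = j3: numerator = 4, denominator = 20 + j12.
|H(j3)| = |4| / |20 + j12| = 4 / 23.324 ≈ 0.1715.
In decibels: 20·log₁₀(0.1715) ≈ -15.3 dB.

|H(j3)|_dB ≈ -15.3 dB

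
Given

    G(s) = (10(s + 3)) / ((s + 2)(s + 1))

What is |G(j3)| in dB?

Substitute s = j3: numerator = 30 + j30, denominator = -7 + j9.
|G(j3)| = |30 + j30| / |-7 + j9| = 42.426 / 11.402 ≈ 3.721.
In decibels: 20·log₁₀(3.721) ≈ 11.4 dB.

|G(j3)|_dB ≈ 11.4 dB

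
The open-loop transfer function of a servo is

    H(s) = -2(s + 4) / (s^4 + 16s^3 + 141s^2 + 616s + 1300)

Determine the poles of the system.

The poles are the roots of the denominator s^4 + 16s^3 + 141s^2 + 616s + 1300 = 0.
No real roots exist; factor into two real quadratics: (s^2 + 8s + 52)(s^2 + 8s + 25) = 0.
Each quadratic gives a conjugate pair via the quadratic formula.

s = -4 ± 6j, -4 ± 3j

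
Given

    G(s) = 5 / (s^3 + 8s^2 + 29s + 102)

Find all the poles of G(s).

s = -1 ± 4j, -6

The poles are the roots of the denominator s^3 + 8s^2 + 29s + 102 = 0.
Trying s = -6: the polynomial evaluates to 0, so (s + 6) is a factor.
Dividing out leaves s^2 + 2s + 17 = 0.
The quadratic formula then gives s = -1 ± 4j.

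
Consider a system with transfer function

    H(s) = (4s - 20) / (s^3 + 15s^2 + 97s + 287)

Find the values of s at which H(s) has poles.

s = -4 + 5j, -4 - 5j, -7

The poles are the roots of the denominator s^3 + 15s^2 + 97s + 287 = 0.
Trying s = -7: the polynomial evaluates to 0, so (s + 7) is a factor.
Dividing out leaves s^2 + 8s + 41 = 0.
The quadratic formula then gives s = -4 ± 5j.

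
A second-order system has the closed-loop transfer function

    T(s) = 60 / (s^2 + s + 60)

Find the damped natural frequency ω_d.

Comparing s^2 + s + 60 to s^2 + 2ζωₙs + ωₙ²: ωₙ = √60 ≈ 7.746 rad/s and ζ = 1/(2·√60) ≈ 0.06455.
ζωₙ = 1/2 = 0.5, so ω_d = ωₙ√(1−ζ²) = √(ωₙ² − (ζωₙ)²) = √(60 − 0.5²) = √59.75 ≈ 7.730 rad/s.

ω_d ≈ 7.730 rad/s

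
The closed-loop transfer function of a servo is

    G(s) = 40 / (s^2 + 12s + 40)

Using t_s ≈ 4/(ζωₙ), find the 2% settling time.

Comparing s^2 + 12s + 40 to s^2 + 2ζωₙs + ωₙ²: ωₙ = √40 ≈ 6.325 rad/s and ζ = 12/(2·√40) ≈ 0.9487.
ζωₙ = 12/2 = 6, so t_s ≈ 4/(ζωₙ) = 4/6 ≈ 0.6667 s.

t_s ≈ 0.6667 s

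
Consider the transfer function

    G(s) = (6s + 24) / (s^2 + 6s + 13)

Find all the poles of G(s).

s = -3 + 2j, -3 - 2j

The poles are the roots of the denominator s^2 + 6s + 13 = 0.
Using the quadratic formula: s = (-6 ± √(-16))/2 = -3 ± 2j.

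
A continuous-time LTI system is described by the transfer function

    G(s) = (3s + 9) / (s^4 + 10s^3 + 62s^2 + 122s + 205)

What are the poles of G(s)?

The poles are the roots of the denominator s^4 + 10s^3 + 62s^2 + 122s + 205 = 0.
No real roots exist; factor into two real quadratics: (s^2 + 8s + 41)(s^2 + 2s + 5) = 0.
Each quadratic gives a conjugate pair via the quadratic formula.

s = -4 ± 5j, -1 ± 2j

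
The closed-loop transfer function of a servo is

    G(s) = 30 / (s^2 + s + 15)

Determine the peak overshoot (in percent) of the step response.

%OS ≈ 66.4%

Comparing s^2 + s + 15 to s^2 + 2ζωₙs + ωₙ²: ωₙ = √15 ≈ 3.873 rad/s and ζ = 1/(2·√15) ≈ 0.1291.
%OS = 100·exp(−πζ/√(1−ζ²)) = 100·exp(−π·0.1291/√(1−0.1291²)) ≈ 66.4%.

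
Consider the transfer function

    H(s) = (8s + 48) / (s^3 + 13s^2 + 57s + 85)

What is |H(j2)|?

|H(j2)| ≈ 0.4557

Substitute s = j2: numerator = 48 + j16, denominator = 33 + j106.
|H(j2)| = |48 + j16| / |33 + j106| = 50.596 / 111.02 ≈ 0.4557.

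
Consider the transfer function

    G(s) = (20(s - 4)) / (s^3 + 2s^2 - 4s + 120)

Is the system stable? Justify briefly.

The denominator s^3 + 2s^2 - 4s + 120 factors as (s + 6)(s^2 - 4s + 20), giving poles at s = -6, 2 ± 4j.
Since the pole(s) at s = 2 ± 4j lie in the right half-plane, the system is unstable.

unstable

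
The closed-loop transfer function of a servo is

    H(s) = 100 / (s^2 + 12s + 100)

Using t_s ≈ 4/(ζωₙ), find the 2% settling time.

t_s ≈ 0.6667 s

Comparing s^2 + 12s + 100 to s^2 + 2ζωₙs + ωₙ²: ωₙ = 10 rad/s and ζ = 12/(2·10) = 0.6.
ζωₙ = 12/2 = 6, so t_s ≈ 4/(ζωₙ) = 4/6 ≈ 0.6667 s.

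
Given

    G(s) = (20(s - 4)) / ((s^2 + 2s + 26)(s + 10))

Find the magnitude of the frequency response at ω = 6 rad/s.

Substitute s = j6: numerator = -80 + j120, denominator = -172 + j60.
|G(j6)| = |-80 + j120| / |-172 + j60| = 144.22 / 182.16 ≈ 0.7917.

|G(j6)| ≈ 0.7917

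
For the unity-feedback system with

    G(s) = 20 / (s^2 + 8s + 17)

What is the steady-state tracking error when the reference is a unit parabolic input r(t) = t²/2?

e_ss = ∞

G(s) has no poles at the origin.
This is a Type 0 system; Ka = lim_{s→0} s^2·G(s) = 0, so the steady-state error for a parabola input is infinite.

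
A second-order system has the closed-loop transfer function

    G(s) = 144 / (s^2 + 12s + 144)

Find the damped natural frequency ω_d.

Comparing s^2 + 12s + 144 to s^2 + 2ζωₙs + ωₙ²: ωₙ = 12 rad/s and ζ = 12/(2·12) = 0.5.
ζωₙ = 12/2 = 6, so ω_d = ωₙ√(1−ζ²) = √(ωₙ² − (ζωₙ)²) = √(144 − 6²) = √108 ≈ 10.39 rad/s.

ω_d ≈ 10.39 rad/s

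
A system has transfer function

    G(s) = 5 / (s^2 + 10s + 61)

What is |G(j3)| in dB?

|G(j3)|_dB ≈ -21.6 dB

Substitute s = j3: numerator = 5, denominator = 52 + j30.
|G(j3)| = |5| / |52 + j30| = 5 / 60.033 ≈ 0.08329.
In decibels: 20·log₁₀(0.08329) ≈ -21.6 dB.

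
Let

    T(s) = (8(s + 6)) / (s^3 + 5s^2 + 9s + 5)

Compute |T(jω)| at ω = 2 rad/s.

|T(j2)| ≈ 2.807

Substitute s = j2: numerator = 48 + j16, denominator = -15 + j10.
|T(j2)| = |48 + j16| / |-15 + j10| = 50.596 / 18.028 ≈ 2.807.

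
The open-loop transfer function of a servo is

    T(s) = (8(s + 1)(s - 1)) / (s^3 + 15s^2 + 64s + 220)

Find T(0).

Set s = 0: T(0) = (-8) / (220) = -2/55.

T(0) = -2/55 ≈ -0.03636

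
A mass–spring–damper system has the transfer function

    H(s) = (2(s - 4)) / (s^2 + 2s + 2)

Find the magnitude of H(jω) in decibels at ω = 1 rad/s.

|H(j1)|_dB ≈ 11.3 dB

Substitute s = j1: numerator = -8 + j2, denominator = 1 + j2.
|H(j1)| = |-8 + j2| / |1 + j2| = 8.2462 / 2.2361 ≈ 3.688.
In decibels: 20·log₁₀(3.688) ≈ 11.3 dB.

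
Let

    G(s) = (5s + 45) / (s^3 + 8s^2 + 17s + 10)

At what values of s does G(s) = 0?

s = -9

Set the numerator to zero: 5s + 45 = 0, i.e. 5·(s + 9) = 0.
So s = -9.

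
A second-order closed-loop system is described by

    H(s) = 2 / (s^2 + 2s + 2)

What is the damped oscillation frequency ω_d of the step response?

ω_d = 1 rad/s

Comparing s^2 + 2s + 2 to s^2 + 2ζωₙs + ωₙ²: ωₙ = √2 ≈ 1.414 rad/s and ζ = 2/(2·√2) ≈ 0.7071.
ζωₙ = 2/2 = 1, so ω_d = ωₙ√(1−ζ²) = √(ωₙ² − (ζωₙ)²) = √(2 − 1²) = √1 = 1 rad/s.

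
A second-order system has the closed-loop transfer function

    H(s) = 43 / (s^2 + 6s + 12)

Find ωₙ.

Compare the denominator to the standard form s^2 + 2ζωₙs + ωₙ².
ωₙ² = 12, so ωₙ = √12 ≈ 3.464 rad/s.

ωₙ ≈ 3.464 rad/s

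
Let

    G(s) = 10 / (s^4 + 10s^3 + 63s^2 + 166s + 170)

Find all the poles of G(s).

The poles are the roots of the denominator s^4 + 10s^3 + 63s^2 + 166s + 170 = 0.
No real roots exist; factor into two real quadratics: (s^2 + 6s + 34)(s^2 + 4s + 5) = 0.
Each quadratic gives a conjugate pair via the quadratic formula.

s = -3 + 5j, -3 - 5j, -2 + j, -2 - j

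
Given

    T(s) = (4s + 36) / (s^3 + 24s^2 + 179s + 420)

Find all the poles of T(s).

The poles are the roots of the denominator s^3 + 24s^2 + 179s + 420 = 0.
Trying s = -12: the polynomial evaluates to 0, so (s + 12) is a factor.
Dividing out leaves s^2 + 12s + 35 = 0.
Factoring the quadratic: (s + 7)(s + 5) = 0.

s = -12, -7, -5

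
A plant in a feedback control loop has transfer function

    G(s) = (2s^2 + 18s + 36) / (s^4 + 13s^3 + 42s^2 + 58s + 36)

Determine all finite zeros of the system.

Set the numerator to zero: 2s^2 + 18s + 36 = 0, i.e. 2·(s^2 + 9s + 18) = 0.
Factoring: (s + 6)(s + 3) = 0.

s = -6, -3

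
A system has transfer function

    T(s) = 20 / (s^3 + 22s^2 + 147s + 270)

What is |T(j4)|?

|T(j4)| ≈ 0.03771

Substitute s = j4: numerator = 20, denominator = -82 + j524.
|T(j4)| = |20| / |-82 + j524| = 20 / 530.38 ≈ 0.03771.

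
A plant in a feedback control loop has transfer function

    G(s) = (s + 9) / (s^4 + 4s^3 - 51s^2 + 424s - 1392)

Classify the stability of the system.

The denominator s^4 + 4s^3 - 51s^2 + 424s - 1392 factors as (s + 12)(s - 4)(s^2 - 4s + 29), giving poles at s = -12, 4, 2 + 5j, 2 - 5j.
Since the pole(s) at s = 4, 2 + 5j, 2 - 5j lie in the right half-plane, the system is unstable.

unstable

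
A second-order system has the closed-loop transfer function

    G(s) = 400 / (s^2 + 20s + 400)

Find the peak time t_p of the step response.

t_p ≈ 0.1814 s

Comparing s^2 + 20s + 400 to s^2 + 2ζωₙs + ωₙ²: ωₙ = 20 rad/s and ζ = 20/(2·20) = 0.5.
ζωₙ = 20/2 = 10, so ω_d = ωₙ√(1−ζ²) = √(ωₙ² − (ζωₙ)²) = √(400 − 10²) = √300 ≈ 17.32 rad/s.
t_p = π/ω_d = π/17.32 ≈ 0.1814 s.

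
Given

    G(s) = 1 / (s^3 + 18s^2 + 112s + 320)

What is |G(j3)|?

|G(j3)| ≈ 0.002881

Substitute s = j3: numerator = 1, denominator = 158 + j309.
|G(j3)| = |1| / |158 + j309| = 1 / 347.05 ≈ 0.002881.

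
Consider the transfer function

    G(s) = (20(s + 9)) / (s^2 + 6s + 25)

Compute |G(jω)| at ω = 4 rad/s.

|G(j4)| ≈ 7.685

Substitute s = j4: numerator = 180 + j80, denominator = 9 + j24.
|G(j4)| = |180 + j80| / |9 + j24| = 196.98 / 25.632 ≈ 7.685.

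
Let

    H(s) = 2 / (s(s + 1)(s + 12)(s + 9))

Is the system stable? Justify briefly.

marginally stable

The poles can be read from the denominator factors: s = 0, -1, -12, -9.
Since the simple pole(s) at s = 0 lie on the jω-axis with none in the right half-plane, the system is marginally stable.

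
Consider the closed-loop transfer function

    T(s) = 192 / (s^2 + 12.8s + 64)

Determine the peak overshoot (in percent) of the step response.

%OS ≈ 1.52%

Comparing s^2 + 12.8s + 64 to s^2 + 2ζωₙs + ωₙ²: ωₙ = 8 rad/s and ζ = 12.8/(2·8) = 0.8.
%OS = 100·exp(−πζ/√(1−ζ²)) = 100·exp(−π·0.8/√(1−0.8²)) ≈ 1.52%.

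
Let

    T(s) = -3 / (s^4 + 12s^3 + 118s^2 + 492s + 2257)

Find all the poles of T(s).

The poles are the roots of the denominator s^4 + 12s^3 + 118s^2 + 492s + 2257 = 0.
No real roots exist; factor into two real quadratics: (s^2 + 2s + 37)(s^2 + 10s + 61) = 0.
Each quadratic gives a conjugate pair via the quadratic formula.

s = -1 + 6j, -1 - 6j, -5 + 6j, -5 - 6j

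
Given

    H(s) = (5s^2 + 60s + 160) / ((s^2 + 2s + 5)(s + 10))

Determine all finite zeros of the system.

s = -8, -4

Set the numerator to zero: 5s^2 + 60s + 160 = 0, i.e. 5·(s^2 + 12s + 32) = 0.
Factoring: (s + 8)(s + 4) = 0.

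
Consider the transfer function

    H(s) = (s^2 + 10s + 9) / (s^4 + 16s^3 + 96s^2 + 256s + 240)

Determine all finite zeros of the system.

s = -1, -9

Set the numerator to zero: s^2 + 10s + 9 = 0.
Factoring: (s + 1)(s + 9) = 0.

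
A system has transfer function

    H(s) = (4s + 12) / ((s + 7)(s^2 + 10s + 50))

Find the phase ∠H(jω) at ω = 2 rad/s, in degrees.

∠H(j2) ≈ -5.754°

At s = j2: numerator = 12 + j8, denominator = 282 + j232.
∠H = ∠num − ∠den = 33.690° − (39.444°) = -5.754°.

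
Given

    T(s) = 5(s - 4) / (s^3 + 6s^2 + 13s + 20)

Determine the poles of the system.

s = -1 + 2j, -1 - 2j, -4

The poles are the roots of the denominator s^3 + 6s^2 + 13s + 20 = 0.
Trying s = -4: the polynomial evaluates to 0, so (s + 4) is a factor.
Dividing out leaves s^2 + 2s + 5 = 0.
The quadratic formula then gives s = -1 ± 2j.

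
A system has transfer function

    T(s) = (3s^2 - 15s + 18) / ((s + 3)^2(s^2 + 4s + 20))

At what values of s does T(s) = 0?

Set the numerator to zero: 3s^2 - 15s + 18 = 0, i.e. 3·(s^2 - 5s + 6) = 0.
Factoring: (s - 3)(s - 2) = 0.

s = 3, 2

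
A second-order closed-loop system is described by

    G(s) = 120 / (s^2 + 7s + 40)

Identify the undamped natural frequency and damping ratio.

Compare the denominator to the standard form s^2 + 2ζωₙs + ωₙ².
ωₙ² = 40, so ωₙ = √40 ≈ 6.325 rad/s.
2ζωₙ = 7, so ζ = 7/(2·√40) ≈ 0.5534.

ωₙ ≈ 6.325 rad/s, ζ ≈ 0.5534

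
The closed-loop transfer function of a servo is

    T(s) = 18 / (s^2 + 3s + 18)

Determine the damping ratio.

Compare the denominator to the standard form s^2 + 2ζωₙs + ωₙ².
ωₙ² = 18, so ωₙ = √18 ≈ 4.243 rad/s.
2ζωₙ = 3, so ζ = 3/(2·√18) ≈ 0.3536.

ζ ≈ 0.3536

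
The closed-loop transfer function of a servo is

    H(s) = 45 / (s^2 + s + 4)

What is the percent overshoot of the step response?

Comparing s^2 + s + 4 to s^2 + 2ζωₙs + ωₙ²: ωₙ = 2 rad/s and ζ = 1/(2·2) = 0.25.
%OS = 100·exp(−πζ/√(1−ζ²)) = 100·exp(−π·0.25/√(1−0.25²)) ≈ 44.4%.

%OS ≈ 44.4%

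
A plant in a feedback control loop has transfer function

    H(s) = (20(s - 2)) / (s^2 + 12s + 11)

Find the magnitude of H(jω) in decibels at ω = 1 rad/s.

|H(j1)|_dB ≈ 9.14 dB

Substitute s = j1: numerator = -40 + j20, denominator = 10 + j12.
|H(j1)| = |-40 + j20| / |10 + j12| = 44.721 / 15.620 ≈ 2.863.
In decibels: 20·log₁₀(2.863) ≈ 9.14 dB.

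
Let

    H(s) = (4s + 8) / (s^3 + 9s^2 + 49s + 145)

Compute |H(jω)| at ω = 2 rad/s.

|H(j2)| ≈ 0.08004

Substitute s = j2: numerator = 8 + j8, denominator = 109 + j90.
|H(j2)| = |8 + j8| / |109 + j90| = 11.314 / 141.35 ≈ 0.08004.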